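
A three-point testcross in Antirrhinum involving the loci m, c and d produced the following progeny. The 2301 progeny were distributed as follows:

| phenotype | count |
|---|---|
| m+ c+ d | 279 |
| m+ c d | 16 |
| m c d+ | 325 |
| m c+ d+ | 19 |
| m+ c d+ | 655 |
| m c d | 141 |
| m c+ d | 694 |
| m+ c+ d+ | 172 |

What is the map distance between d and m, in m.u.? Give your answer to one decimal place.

The two most frequent reciprocal classes, m+ c d+ and m c+ d, are the parental types, so the F1 was m+ c d+ / m c+ d.
The two rarest classes, m+ c d and m c+ d+, are the double crossovers. Comparing them with the parentals, only the d allele has switched, so d is the middle locus and the order is c – d – m.
Crossovers in the d–m interval produce the single-crossover classes m c d+ and m+ c+ d (325 + 279 = 604) plus the double crossovers (35).
RF(d–m) = (604 + 35) / 2301 = 639/2301 = 0.2777 → 27.8 m.u.

27.8 m.u.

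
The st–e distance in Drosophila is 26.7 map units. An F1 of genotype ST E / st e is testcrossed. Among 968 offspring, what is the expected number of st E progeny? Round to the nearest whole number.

129

A map distance of 26.7 map units corresponds to a recombination frequency of 0.267.
The F1 is ST E / st e, so st E is a recombinant gamete class with expected frequency r/2 = 0.267/2 = 0.1335.
Expected number = 0.1335 × 968 = 129.23 ≈ 129.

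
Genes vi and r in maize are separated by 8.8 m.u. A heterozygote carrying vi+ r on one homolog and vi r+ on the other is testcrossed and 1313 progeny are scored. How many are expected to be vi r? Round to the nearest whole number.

58

A map distance of 8.8 m.u. corresponds to a recombination frequency of 0.088.
The F1 is vi+ r / vi r+, so vi r is a recombinant gamete class with expected frequency r/2 = 0.088/2 = 0.0440.
Expected number = 0.0440 × 1313 = 57.77 ≈ 58.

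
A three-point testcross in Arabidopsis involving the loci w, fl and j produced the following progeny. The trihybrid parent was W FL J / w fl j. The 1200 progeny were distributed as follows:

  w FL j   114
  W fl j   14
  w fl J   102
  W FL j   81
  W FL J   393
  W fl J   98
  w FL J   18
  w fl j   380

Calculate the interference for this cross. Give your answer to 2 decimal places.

The two rarest classes, w FL J and W fl j, are the double crossovers. Comparing them with the parentals, only the w allele has switched, so w is the middle locus and the order is j – w – fl.
j–w: (183 + 32)/1200 = 0.1792; w–fl: (212 + 32)/1200 = 0.2033.
Expected DCO frequency = 0.1792 × 0.2033 ≈ 0.03643; observed = 32/1200 ≈ 0.02667.
Coefficient of coincidence = 0.02667/0.03643 ≈ 0.73; interference = 1 − 0.73 = 0.27.

0.27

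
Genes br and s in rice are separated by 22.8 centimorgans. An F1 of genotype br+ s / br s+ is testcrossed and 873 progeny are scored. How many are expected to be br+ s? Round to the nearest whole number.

337

A map distance of 22.8 centimorgans corresponds to a recombination frequency of 0.228.
The F1 is br+ s / br s+, so br+ s is a parental gamete class with expected frequency (1 − r)/2 = 0.772/2 = 0.3860.
Expected number = 0.3860 × 873 = 336.98 ≈ 337.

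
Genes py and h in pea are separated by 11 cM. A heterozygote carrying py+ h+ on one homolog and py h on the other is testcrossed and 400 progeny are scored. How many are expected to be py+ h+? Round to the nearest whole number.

178

A map distance of 11 cM corresponds to a recombination frequency of 0.110.
The F1 is py+ h+ / py h, so py+ h+ is a parental gamete class with expected frequency (1 − r)/2 = 0.890/2 = 0.4450.
Expected number = 0.4450 × 400 = 178.00 ≈ 178.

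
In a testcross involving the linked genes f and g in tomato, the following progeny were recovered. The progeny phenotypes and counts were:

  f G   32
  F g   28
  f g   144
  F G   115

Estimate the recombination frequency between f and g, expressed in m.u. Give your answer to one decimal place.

18.8 m.u.

The two most frequent classes, F G (115) and f g (144), are the parental types, so the F1 was F G / f g.
The recombinant classes are F g and f G: 28 + 32 = 60.
Recombination frequency = 60/319 = 0.1881 ≈ 18.8%, i.e. 18.8 m.u.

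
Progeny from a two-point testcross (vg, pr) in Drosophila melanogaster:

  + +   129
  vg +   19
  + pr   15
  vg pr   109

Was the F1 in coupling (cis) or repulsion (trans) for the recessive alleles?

The two most frequent classes are + + (129) and vg pr (109); these are the parental (non-recombinant) types.
So the F1 carried + + on one chromosome and vg pr on the other — the recessive alleles are on the same chromosome (cis / coupling).

cis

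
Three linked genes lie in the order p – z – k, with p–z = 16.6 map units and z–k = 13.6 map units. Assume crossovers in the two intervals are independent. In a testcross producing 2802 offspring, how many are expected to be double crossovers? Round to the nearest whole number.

63

Map distances give recombination frequencies of 0.166 and 0.136 for the two intervals.
With no interference, expected double-crossover frequency = 0.166 × 0.136 = 0.02258.
Expected number = 0.02258 × 2802 = 63.26 ≈ 63.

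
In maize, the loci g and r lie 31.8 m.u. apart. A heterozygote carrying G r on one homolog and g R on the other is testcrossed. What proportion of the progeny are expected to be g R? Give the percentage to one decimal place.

34.1%

A map distance of 31.8 m.u. corresponds to a recombination frequency of 0.318.
The F1 is G r / g R, so g R is a parental gamete class with expected frequency (1 − r)/2 = 0.682/2 = 0.3410.
That is 0.3410 = 34.1% of the progeny.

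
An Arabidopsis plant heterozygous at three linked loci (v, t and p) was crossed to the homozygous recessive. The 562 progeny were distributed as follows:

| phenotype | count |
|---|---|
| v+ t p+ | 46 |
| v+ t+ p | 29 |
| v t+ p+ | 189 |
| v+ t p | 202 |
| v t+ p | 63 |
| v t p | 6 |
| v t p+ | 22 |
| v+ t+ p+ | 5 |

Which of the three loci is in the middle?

v

The two most frequent reciprocal classes, v t+ p+ and v+ t p, are the parental types, so the F1 was v t+ p+ / v+ t p.
The two rarest classes, v+ t+ p+ and v t p, are the double crossovers. Comparing them with the parentals, only the v allele has switched, so v is the middle locus and the order is p – v – t.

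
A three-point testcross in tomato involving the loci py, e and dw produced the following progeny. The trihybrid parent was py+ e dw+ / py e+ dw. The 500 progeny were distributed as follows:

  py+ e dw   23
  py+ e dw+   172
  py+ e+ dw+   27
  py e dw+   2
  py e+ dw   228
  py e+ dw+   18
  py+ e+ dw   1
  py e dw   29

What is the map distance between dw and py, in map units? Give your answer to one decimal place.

8.8 map units

The two rarest classes, py e dw+ and py+ e+ dw, are the double crossovers. Comparing them with the parentals, only the py allele has switched, so py is the middle locus and the order is e – py – dw.
Crossovers in the py–dw interval produce the single-crossover classes py+ e dw and py e+ dw+ (23 + 18 = 41) plus the double crossovers (3).
RF(py–dw) = (41 + 3) / 500 = 44/500 = 0.0880 → 8.8 map units.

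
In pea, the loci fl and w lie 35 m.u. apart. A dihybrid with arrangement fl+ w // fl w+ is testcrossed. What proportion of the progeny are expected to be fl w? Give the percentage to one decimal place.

A map distance of 35 m.u. corresponds to a recombination frequency of 0.350.
The F1 is fl+ w / fl w+, so fl w is a recombinant gamete class with expected frequency r/2 = 0.350/2 = 0.1750.
That is 0.1750 = 17.5% of the progeny.

17.5%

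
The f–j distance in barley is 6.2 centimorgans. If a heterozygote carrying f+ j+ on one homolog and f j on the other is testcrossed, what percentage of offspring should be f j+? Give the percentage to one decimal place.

A map distance of 6.2 centimorgans corresponds to a recombination frequency of 0.062.
The F1 is f+ j+ / f j, so f j+ is a recombinant gamete class with expected frequency r/2 = 0.062/2 = 0.0310.
That is 0.0310 = 3.1% of the progeny.

3.1%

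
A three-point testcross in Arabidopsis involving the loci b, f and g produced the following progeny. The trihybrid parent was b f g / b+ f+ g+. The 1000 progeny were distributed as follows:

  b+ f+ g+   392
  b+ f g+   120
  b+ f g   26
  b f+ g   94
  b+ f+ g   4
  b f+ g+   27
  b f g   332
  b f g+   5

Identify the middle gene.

g

The two rarest classes, b f g+ and b+ f+ g, are the double crossovers. Comparing them with the parentals, only the g allele has switched, so g is the middle locus and the order is f – g – b.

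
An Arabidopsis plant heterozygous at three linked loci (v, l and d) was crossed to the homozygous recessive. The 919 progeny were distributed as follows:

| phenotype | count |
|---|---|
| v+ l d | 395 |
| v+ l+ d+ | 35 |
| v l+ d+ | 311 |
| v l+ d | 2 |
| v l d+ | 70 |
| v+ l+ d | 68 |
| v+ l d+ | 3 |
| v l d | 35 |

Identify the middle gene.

The two most frequent reciprocal classes, v+ l d and v l+ d+, are the parental types, so the F1 was v+ l d / v l+ d+.
The two rarest classes, v+ l d+ and v l+ d, are the double crossovers. Comparing them with the parentals, only the d allele has switched, so d is the middle locus and the order is l – d – v.

d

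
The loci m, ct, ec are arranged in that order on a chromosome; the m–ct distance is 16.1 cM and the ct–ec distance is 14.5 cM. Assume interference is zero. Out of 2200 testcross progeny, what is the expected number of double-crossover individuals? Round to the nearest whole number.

51

Map distances give recombination frequencies of 0.161 and 0.145 for the two intervals.
With no interference, expected double-crossover frequency = 0.161 × 0.145 = 0.02334.
Expected number = 0.02334 × 2200 = 51.36 ≈ 51.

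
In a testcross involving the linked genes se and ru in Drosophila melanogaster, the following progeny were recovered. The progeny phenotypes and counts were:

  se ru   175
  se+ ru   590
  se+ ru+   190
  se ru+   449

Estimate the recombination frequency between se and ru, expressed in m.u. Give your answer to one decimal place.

The two most frequent classes, se+ ru (590) and se ru+ (449), are the parental types, so the F1 was se+ ru / se ru+.
The recombinant classes are se+ ru+ and se ru: 190 + 175 = 365.
Recombination frequency = 365/1404 = 0.2600 ≈ 26.0%, i.e. 26.0 m.u.

26.0 m.u.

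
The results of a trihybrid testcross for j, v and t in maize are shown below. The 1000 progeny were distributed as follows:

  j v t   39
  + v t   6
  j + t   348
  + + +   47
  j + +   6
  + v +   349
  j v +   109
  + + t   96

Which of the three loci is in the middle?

t

The two most frequent reciprocal classes, + v + and j + t, are the parental types, so the F1 was + v + / j + t.
The two rarest classes, + v t and j + +, are the double crossovers. Comparing them with the parentals, only the t allele has switched, so t is the middle locus and the order is j – t – v.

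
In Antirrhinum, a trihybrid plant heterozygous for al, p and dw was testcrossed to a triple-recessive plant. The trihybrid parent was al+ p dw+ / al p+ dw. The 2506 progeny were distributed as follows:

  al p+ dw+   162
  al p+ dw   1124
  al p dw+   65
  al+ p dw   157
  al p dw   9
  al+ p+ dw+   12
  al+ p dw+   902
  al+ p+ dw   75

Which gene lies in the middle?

p

The two rarest classes, al+ p+ dw+ and al p dw, are the double crossovers. Comparing them with the parentals, only the p allele has switched, so p is the middle locus and the order is dw – p – al.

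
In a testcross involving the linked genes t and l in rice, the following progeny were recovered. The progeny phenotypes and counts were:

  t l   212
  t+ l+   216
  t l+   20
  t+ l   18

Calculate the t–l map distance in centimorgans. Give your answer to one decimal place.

8.2 centimorgans

The two most frequent classes, t+ l+ (216) and t l (212), are the parental types, so the F1 was t+ l+ / t l.
The recombinant classes are t+ l and t l+: 18 + 20 = 38.
Recombination frequency = 38/466 = 0.0815 ≈ 8.2%, i.e. 8.2 centimorgans.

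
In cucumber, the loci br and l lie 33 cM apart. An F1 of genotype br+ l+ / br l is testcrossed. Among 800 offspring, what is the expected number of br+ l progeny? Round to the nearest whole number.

132

A map distance of 33 cM corresponds to a recombination frequency of 0.330.
The F1 is br+ l+ / br l, so br+ l is a recombinant gamete class with expected frequency r/2 = 0.330/2 = 0.1650.
Expected number = 0.1650 × 800 = 132.00 ≈ 132.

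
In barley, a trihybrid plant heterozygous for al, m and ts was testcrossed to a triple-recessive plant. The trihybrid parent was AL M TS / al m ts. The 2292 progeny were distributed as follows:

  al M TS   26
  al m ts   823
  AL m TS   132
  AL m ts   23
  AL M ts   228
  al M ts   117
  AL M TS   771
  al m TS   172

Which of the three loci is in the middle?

al

The two rarest classes, al M TS and AL m ts, are the double crossovers. Comparing them with the parentals, only the al allele has switched, so al is the middle locus and the order is ts – al – m.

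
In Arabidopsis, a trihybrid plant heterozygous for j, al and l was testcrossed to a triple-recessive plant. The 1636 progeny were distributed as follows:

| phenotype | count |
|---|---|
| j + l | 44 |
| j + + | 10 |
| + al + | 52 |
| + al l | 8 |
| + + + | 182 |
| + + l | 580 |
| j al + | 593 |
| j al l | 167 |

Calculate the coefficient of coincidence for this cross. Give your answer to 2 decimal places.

0.70

The two most frequent reciprocal classes, + + l and j al +, are the parental types, so the F1 was + + l / j al +.
The two rarest classes, + al l and j + +, are the double crossovers. Comparing them with the parentals, only the al allele has switched, so al is the middle locus and the order is j – al – l.
j–al: (96 + 18)/1636 = 0.0697; al–l: (349 + 18)/1636 = 0.2243.
Expected DCO frequency = 0.0697 × 0.2243 ≈ 0.01563; observed = 18/1636 ≈ 0.01100.
Coefficient of coincidence = 0.01100/0.01563 ≈ 0.70.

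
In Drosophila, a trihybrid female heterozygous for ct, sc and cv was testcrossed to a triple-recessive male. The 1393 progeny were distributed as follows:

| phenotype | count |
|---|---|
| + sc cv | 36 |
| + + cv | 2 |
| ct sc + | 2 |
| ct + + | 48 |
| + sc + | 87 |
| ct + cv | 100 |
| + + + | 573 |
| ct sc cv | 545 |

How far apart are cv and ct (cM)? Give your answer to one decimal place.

6.3 cM

The two most frequent reciprocal classes, + + + and ct sc cv, are the parental types, so the F1 was + + + / ct sc cv.
The two rarest classes, + + cv and ct sc +, are the double crossovers. Comparing them with the parentals, only the cv allele has switched, so cv is the middle locus and the order is ct – cv – sc.
Crossovers in the ct–cv interval produce the single-crossover classes ct + + and + sc cv (48 + 36 = 84) plus the double crossovers (4).
RF(ct–cv) = (84 + 4) / 1393 = 88/1393 = 0.0632 → 6.3 cM.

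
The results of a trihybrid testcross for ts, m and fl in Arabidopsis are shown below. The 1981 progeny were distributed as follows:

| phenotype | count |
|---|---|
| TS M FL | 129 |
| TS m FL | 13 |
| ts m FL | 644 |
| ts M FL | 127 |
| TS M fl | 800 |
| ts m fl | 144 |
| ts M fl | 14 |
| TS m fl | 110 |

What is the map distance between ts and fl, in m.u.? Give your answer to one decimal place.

The two most frequent reciprocal classes, TS M fl and ts m FL, are the parental types, so the F1 was TS M fl / ts m FL.
The two rarest classes, ts M fl and TS m FL, are the double crossovers. Comparing them with the parentals, only the ts allele has switched, so ts is the middle locus and the order is fl – ts – m.
Crossovers in the fl–ts interval produce the single-crossover classes TS M FL and ts m fl (129 + 144 = 273) plus the double crossovers (27).
RF(fl–ts) = (273 + 27) / 1981 = 300/1981 = 0.1514 → 15.1 m.u.

15.1 m.u.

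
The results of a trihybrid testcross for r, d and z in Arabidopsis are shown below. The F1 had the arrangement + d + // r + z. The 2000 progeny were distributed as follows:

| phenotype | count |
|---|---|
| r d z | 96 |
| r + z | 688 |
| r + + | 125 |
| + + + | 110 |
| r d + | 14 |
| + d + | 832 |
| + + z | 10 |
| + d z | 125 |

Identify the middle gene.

The two rarest classes, r d + and + + z, are the double crossovers. Comparing them with the parentals, only the r allele has switched, so r is the middle locus and the order is z – r – d.

r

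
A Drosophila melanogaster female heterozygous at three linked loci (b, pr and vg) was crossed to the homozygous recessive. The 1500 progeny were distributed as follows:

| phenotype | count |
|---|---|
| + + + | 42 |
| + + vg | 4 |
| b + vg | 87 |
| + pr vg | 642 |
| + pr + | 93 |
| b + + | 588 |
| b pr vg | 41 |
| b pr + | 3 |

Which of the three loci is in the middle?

pr

The two most frequent reciprocal classes, + pr vg and b + +, are the parental types, so the F1 was + pr vg / b + +.
The two rarest classes, + + vg and b pr +, are the double crossovers. Comparing them with the parentals, only the pr allele has switched, so pr is the middle locus and the order is vg – pr – b.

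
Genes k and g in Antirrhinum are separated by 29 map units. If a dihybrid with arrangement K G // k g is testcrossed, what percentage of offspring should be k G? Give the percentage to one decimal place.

A map distance of 29 map units corresponds to a recombination frequency of 0.290.
The F1 is K G / k g, so k G is a recombinant gamete class with expected frequency r/2 = 0.290/2 = 0.1450.
That is 0.1450 = 14.5% of the progeny.

14.5%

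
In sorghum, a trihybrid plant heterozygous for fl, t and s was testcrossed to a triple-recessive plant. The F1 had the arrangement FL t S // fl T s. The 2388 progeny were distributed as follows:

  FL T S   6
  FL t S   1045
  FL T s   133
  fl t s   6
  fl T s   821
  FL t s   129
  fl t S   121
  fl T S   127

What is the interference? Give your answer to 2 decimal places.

The two rarest classes, FL T S and fl t s, are the double crossovers. Comparing them with the parentals, only the t allele has switched, so t is the middle locus and the order is fl – t – s.
fl–t: (254 + 12)/2388 = 0.1114; t–s: (256 + 12)/2388 = 0.1122.
Expected DCO frequency = 0.1114 × 0.1122 ≈ 0.01250; observed = 12/2388 ≈ 0.00503.
Coefficient of coincidence = 0.00503/0.01250 ≈ 0.40; interference = 1 − 0.40 = 0.60.

0.60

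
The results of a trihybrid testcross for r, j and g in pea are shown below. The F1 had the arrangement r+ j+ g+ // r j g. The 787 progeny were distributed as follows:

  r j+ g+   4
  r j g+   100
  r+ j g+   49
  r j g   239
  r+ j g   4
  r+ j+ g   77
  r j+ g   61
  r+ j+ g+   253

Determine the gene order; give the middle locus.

The two rarest classes, r j+ g+ and r+ j g, are the double crossovers. Comparing them with the parentals, only the r allele has switched, so r is the middle locus and the order is j – r – g.

r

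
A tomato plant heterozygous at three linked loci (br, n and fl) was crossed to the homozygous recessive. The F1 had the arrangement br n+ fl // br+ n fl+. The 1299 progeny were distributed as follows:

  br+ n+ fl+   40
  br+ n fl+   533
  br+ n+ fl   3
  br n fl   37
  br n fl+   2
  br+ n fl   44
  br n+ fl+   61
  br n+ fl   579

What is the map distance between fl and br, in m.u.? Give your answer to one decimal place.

The two rarest classes, br+ n+ fl and br n fl+, are the double crossovers. Comparing them with the parentals, only the br allele has switched, so br is the middle locus and the order is fl – br – n.
Crossovers in the fl–br interval produce the single-crossover classes br n+ fl+ and br+ n fl (61 + 44 = 105) plus the double crossovers (5).
RF(fl–br) = (105 + 5) / 1299 = 110/1299 = 0.0847 → 8.5 m.u.

8.5 m.u.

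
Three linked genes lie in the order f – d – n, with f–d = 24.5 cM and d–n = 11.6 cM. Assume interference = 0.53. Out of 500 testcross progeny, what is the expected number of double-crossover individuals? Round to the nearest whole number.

Map distances give recombination frequencies of 0.245 and 0.116 for the two intervals.
With interference 0.53 (so coincidence = 0.47), expected double-crossover frequency = 0.245 × 0.116 × 0.47 = 0.01336.
Expected number = 0.01336 × 500 = 6.68 ≈ 7.

7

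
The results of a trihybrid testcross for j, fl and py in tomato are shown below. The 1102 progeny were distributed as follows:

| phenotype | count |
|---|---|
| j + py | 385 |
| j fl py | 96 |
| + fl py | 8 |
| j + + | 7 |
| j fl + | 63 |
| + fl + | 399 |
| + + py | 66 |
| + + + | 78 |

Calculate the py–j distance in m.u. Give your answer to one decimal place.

13.1 m.u.

The two most frequent reciprocal classes, j + py and + fl +, are the parental types, so the F1 was j + py / + fl +.
The two rarest classes, j + + and + fl py, are the double crossovers. Comparing them with the parentals, only the py allele has switched, so py is the middle locus and the order is fl – py – j.
Crossovers in the py–j interval produce the single-crossover classes + + py and j fl + (66 + 63 = 129) plus the double crossovers (15).
RF(py–j) = (129 + 15) / 1102 = 144/1102 = 0.1307 → 13.1 m.u.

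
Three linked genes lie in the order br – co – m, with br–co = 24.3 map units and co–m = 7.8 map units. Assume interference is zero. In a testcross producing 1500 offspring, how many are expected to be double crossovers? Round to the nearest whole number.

28

Map distances give recombination frequencies of 0.243 and 0.078 for the two intervals.
With no interference, expected double-crossover frequency = 0.243 × 0.078 = 0.01895.
Expected number = 0.01895 × 1500 = 28.43 ≈ 28.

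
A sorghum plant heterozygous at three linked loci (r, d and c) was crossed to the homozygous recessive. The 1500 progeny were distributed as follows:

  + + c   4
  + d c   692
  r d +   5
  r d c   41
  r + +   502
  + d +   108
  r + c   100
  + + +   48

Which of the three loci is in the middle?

The two most frequent reciprocal classes, + d c and r + +, are the parental types, so the F1 was + d c / r + +.
The two rarest classes, + + c and r d +, are the double crossovers. Comparing them with the parentals, only the d allele has switched, so d is the middle locus and the order is r – d – c.

d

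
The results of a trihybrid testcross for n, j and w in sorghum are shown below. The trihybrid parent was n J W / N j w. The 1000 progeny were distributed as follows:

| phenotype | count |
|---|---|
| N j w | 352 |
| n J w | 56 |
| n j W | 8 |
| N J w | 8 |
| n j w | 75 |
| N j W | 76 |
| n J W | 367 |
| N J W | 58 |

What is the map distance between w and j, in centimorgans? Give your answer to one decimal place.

14.8 centimorgans

The two rarest classes, n j W and N J w, are the double crossovers. Comparing them with the parentals, only the j allele has switched, so j is the middle locus and the order is w – j – n.
Crossovers in the w–j interval produce the single-crossover classes n J w and N j W (56 + 76 = 132) plus the double crossovers (16).
RF(w–j) = (132 + 16) / 1000 = 148/1000 = 0.1480 → 14.8 centimorgans.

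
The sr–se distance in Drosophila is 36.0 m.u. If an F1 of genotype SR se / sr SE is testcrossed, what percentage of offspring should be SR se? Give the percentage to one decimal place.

A map distance of 36.0 m.u. corresponds to a recombination frequency of 0.360.
The F1 is SR se / sr SE, so SR se is a parental gamete class with expected frequency (1 − r)/2 = 0.640/2 = 0.3200.
That is 0.3200 = 32.0% of the progeny.

32.0%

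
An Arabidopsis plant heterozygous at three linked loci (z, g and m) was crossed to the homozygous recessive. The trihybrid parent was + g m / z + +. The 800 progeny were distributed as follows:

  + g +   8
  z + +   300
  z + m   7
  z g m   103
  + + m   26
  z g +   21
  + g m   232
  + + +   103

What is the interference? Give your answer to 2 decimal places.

0.12

The two rarest classes, + g + and z + m, are the double crossovers. Comparing them with the parentals, only the m allele has switched, so m is the middle locus and the order is z – m – g.
z–m: (206 + 15)/800 = 0.2762; m–g: (47 + 15)/800 = 0.0775.
Expected DCO frequency = 0.2762 × 0.0775 ≈ 0.02141; observed = 15/800 ≈ 0.01875.
Coefficient of coincidence = 0.01875/0.02141 ≈ 0.88; interference = 1 − 0.88 = 0.12.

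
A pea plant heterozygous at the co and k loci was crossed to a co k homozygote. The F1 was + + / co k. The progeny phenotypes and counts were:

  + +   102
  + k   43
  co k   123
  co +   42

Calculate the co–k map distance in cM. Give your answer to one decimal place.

27.4 cM

The recombinant classes are + k and co +: 43 + 42 = 85.
Recombination frequency = 85/310 = 0.2742 ≈ 27.4%, i.e. 27.4 cM.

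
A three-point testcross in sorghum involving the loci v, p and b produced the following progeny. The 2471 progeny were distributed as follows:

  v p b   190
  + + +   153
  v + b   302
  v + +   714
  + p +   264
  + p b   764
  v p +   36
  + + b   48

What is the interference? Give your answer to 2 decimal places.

The two most frequent reciprocal classes, + p b and v + +, are the parental types, so the F1 was + p b / v + +.
The two rarest classes, + + b and v p +, are the double crossovers. Comparing them with the parentals, only the p allele has switched, so p is the middle locus and the order is b – p – v.
b–p: (566 + 84)/2471 = 0.2631; p–v: (343 + 84)/2471 = 0.1728.
Expected DCO frequency = 0.2631 × 0.1728 ≈ 0.04546; observed = 84/2471 ≈ 0.03399.
Coefficient of coincidence = 0.03399/0.04546 ≈ 0.75; interference = 1 − 0.75 = 0.25.

0.25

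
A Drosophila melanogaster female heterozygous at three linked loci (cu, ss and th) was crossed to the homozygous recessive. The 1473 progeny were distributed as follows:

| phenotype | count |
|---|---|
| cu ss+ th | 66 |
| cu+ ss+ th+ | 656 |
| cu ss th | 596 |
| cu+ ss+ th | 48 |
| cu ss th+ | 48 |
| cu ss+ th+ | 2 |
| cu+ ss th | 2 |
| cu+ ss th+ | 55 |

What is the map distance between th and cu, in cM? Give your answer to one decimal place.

6.8 cM

The two most frequent reciprocal classes, cu+ ss+ th+ and cu ss th, are the parental types, so the F1 was cu+ ss+ th+ / cu ss th.
The two rarest classes, cu ss+ th+ and cu+ ss th, are the double crossovers. Comparing them with the parentals, only the cu allele has switched, so cu is the middle locus and the order is ss – cu – th.
Crossovers in the cu–th interval produce the single-crossover classes cu+ ss+ th and cu ss th+ (48 + 48 = 96) plus the double crossovers (4).
RF(cu–th) = (96 + 4) / 1473 = 100/1473 = 0.0679 → 6.8 cM.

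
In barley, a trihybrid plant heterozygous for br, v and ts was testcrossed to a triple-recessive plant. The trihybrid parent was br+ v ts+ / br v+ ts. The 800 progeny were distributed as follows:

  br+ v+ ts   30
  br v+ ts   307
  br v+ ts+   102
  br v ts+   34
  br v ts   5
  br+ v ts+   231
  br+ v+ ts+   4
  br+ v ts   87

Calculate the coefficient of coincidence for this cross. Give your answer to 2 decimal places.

0.50

The two rarest classes, br+ v+ ts+ and br v ts, are the double crossovers. Comparing them with the parentals, only the v allele has switched, so v is the middle locus and the order is br – v – ts.
br–v: (64 + 9)/800 = 0.0912; v–ts: (189 + 9)/800 = 0.2475.
Expected DCO frequency = 0.0912 × 0.2475 ≈ 0.02257; observed = 9/800 ≈ 0.01125.
Coefficient of coincidence = 0.01125/0.02257 ≈ 0.50.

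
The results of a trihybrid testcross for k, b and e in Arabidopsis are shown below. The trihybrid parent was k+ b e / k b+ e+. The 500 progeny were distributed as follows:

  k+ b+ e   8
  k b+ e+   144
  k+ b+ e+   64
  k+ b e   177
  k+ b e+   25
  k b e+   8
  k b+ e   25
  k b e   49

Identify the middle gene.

The two rarest classes, k+ b+ e and k b e+, are the double crossovers. Comparing them with the parentals, only the b allele has switched, so b is the middle locus and the order is e – b – k.

b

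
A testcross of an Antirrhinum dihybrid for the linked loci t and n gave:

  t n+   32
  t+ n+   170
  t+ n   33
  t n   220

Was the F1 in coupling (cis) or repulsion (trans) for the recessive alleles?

cis

The two most frequent classes are t+ n+ (170) and t n (220); these are the parental (non-recombinant) types.
So the F1 carried t+ n+ on one chromosome and t n on the other — the recessive alleles are on the same chromosome (cis / coupling).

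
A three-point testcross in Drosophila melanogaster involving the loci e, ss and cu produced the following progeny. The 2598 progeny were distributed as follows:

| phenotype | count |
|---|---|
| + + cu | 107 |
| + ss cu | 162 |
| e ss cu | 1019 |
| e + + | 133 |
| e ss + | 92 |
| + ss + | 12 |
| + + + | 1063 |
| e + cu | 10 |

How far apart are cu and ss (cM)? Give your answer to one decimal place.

The two most frequent reciprocal classes, + + + and e ss cu, are the parental types, so the F1 was + + + / e ss cu.
The two rarest classes, + ss + and e + cu, are the double crossovers. Comparing them with the parentals, only the ss allele has switched, so ss is the middle locus and the order is e – ss – cu.
Crossovers in the ss–cu interval produce the single-crossover classes + + cu and e ss + (107 + 92 = 199) plus the double crossovers (22).
RF(ss–cu) = (199 + 22) / 2598 = 221/2598 = 0.0851 → 8.5 cM.

8.5 cM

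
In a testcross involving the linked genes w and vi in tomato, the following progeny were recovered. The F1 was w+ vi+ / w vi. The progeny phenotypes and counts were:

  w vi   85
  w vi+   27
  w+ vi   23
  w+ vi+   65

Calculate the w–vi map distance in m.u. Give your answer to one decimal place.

The recombinant classes are w+ vi and w vi+: 23 + 27 = 50.
Recombination frequency = 50/200 = 0.2500 ≈ 25.0%, i.e. 25.0 m.u.

25.0 m.u.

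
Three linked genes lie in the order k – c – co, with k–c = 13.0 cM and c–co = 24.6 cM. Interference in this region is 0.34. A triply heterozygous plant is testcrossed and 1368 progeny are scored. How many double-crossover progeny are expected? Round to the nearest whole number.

Map distances give recombination frequencies of 0.130 and 0.246 for the two intervals.
With interference 0.34 (so coincidence = 0.66), expected double-crossover frequency = 0.130 × 0.246 × 0.66 = 0.02111.
Expected number = 0.02111 × 1368 = 28.87 ≈ 29.

29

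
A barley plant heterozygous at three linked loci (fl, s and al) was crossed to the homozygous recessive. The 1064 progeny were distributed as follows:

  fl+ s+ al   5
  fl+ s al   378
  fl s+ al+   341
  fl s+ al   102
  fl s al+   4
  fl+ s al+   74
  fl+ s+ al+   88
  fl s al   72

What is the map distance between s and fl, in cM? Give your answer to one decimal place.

The two most frequent reciprocal classes, fl s+ al+ and fl+ s al, are the parental types, so the F1 was fl s+ al+ / fl+ s al.
The two rarest classes, fl s al+ and fl+ s+ al, are the double crossovers. Comparing them with the parentals, only the s allele has switched, so s is the middle locus and the order is al – s – fl.
Crossovers in the s–fl interval produce the single-crossover classes fl+ s+ al+ and fl s al (88 + 72 = 160) plus the double crossovers (9).
RF(s–fl) = (160 + 9) / 1064 = 169/1064 = 0.1588 → 15.9 cM.

15.9 cM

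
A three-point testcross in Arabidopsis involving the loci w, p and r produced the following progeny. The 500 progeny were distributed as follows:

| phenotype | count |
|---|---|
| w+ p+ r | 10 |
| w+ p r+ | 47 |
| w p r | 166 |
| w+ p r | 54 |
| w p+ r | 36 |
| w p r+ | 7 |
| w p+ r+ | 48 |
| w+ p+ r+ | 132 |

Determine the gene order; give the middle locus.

The two most frequent reciprocal classes, w p r and w+ p+ r+, are the parental types, so the F1 was w p r / w+ p+ r+.
The two rarest classes, w p r+ and w+ p+ r, are the double crossovers. Comparing them with the parentals, only the r allele has switched, so r is the middle locus and the order is w – r – p.

r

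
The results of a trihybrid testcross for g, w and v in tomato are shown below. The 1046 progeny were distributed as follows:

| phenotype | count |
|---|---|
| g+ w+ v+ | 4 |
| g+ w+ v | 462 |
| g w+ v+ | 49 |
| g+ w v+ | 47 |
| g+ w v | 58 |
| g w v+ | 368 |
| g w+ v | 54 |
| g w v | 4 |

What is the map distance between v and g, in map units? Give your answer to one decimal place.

10.4 map units

The two most frequent reciprocal classes, g w v+ and g+ w+ v, are the parental types, so the F1 was g w v+ / g+ w+ v.
The two rarest classes, g w v and g+ w+ v+, are the double crossovers. Comparing them with the parentals, only the v allele has switched, so v is the middle locus and the order is g – v – w.
Crossovers in the g–v interval produce the single-crossover classes g+ w v+ and g w+ v (47 + 54 = 101) plus the double crossovers (8).
RF(g–v) = (101 + 8) / 1046 = 109/1046 = 0.1042 → 10.4 map units.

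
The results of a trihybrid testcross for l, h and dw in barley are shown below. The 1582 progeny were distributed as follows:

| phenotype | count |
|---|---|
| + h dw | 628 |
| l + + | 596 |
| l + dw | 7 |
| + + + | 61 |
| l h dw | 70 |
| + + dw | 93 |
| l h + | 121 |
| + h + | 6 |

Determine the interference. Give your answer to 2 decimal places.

The two most frequent reciprocal classes, + h dw and l + +, are the parental types, so the F1 was + h dw / l + +.
The two rarest classes, + h + and l + dw, are the double crossovers. Comparing them with the parentals, only the dw allele has switched, so dw is the middle locus and the order is l – dw – h.
l–dw: (131 + 13)/1582 = 0.0910; dw–h: (214 + 13)/1582 = 0.1435.
Expected DCO frequency = 0.0910 × 0.1435 ≈ 0.01306; observed = 13/1582 ≈ 0.00822.
Coefficient of coincidence = 0.00822/0.01306 ≈ 0.63; interference = 1 − 0.63 = 0.37.

0.37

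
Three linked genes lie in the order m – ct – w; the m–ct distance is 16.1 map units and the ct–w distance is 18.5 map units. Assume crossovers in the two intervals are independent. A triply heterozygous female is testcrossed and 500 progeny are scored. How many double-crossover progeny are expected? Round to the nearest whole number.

15

Map distances give recombination frequencies of 0.161 and 0.185 for the two intervals.
With no interference, expected double-crossover frequency = 0.161 × 0.185 = 0.02978.
Expected number = 0.02978 × 500 = 14.89 ≈ 15.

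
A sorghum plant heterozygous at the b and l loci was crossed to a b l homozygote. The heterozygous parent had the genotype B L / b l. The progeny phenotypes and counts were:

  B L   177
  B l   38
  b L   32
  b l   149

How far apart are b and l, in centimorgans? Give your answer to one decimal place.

17.7 centimorgans

The recombinant classes are B l and b L: 38 + 32 = 70.
Recombination frequency = 70/396 = 0.1768 ≈ 17.7%, i.e. 17.7 centimorgans.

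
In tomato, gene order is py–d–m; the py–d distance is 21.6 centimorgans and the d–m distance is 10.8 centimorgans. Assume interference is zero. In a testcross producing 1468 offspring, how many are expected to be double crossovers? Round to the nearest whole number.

34

Map distances give recombination frequencies of 0.216 and 0.108 for the two intervals.
With no interference, expected double-crossover frequency = 0.216 × 0.108 = 0.02333.
Expected number = 0.02333 × 1468 = 34.25 ≈ 34.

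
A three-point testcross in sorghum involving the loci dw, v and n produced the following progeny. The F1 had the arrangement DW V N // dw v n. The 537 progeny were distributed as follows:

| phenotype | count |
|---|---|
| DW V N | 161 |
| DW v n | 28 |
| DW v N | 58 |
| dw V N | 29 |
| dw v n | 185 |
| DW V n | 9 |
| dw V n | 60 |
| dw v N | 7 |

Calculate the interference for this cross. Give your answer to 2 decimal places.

The two rarest classes, DW V n and dw v N, are the double crossovers. Comparing them with the parentals, only the n allele has switched, so n is the middle locus and the order is v – n – dw.
v–n: (118 + 16)/537 = 0.2495; n–dw: (57 + 16)/537 = 0.1359.
Expected DCO frequency = 0.2495 × 0.1359 ≈ 0.03391; observed = 16/537 ≈ 0.02980.
Coefficient of coincidence = 0.02980/0.03391 ≈ 0.88; interference = 1 − 0.88 = 0.12.

0.12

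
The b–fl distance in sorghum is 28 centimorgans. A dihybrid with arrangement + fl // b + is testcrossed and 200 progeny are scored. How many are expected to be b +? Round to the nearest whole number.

72

A map distance of 28 centimorgans corresponds to a recombination frequency of 0.280.
The F1 is + fl / b +, so b + is a parental gamete class with expected frequency (1 − r)/2 = 0.720/2 = 0.3600.
Expected number = 0.3600 × 200 = 72.00 ≈ 72.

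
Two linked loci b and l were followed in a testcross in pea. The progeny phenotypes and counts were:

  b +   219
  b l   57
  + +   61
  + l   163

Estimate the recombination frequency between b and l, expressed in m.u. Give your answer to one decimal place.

The two most frequent classes, + l (163) and b + (219), are the parental types, so the F1 was + l / b +.
The recombinant classes are + + and b l: 61 + 57 = 118.
Recombination frequency = 118/500 = 0.2360 ≈ 23.6%, i.e. 23.6 m.u.

23.6 m.u.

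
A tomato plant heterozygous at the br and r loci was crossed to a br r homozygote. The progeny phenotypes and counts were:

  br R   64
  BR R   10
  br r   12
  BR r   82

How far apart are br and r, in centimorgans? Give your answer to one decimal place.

The two most frequent classes, BR r (82) and br R (64), are the parental types, so the F1 was BR r / br R.
The recombinant classes are BR R and br r: 10 + 12 = 22.
Recombination frequency = 22/168 = 0.1310 ≈ 13.1%, i.e. 13.1 centimorgans.

13.1 centimorgans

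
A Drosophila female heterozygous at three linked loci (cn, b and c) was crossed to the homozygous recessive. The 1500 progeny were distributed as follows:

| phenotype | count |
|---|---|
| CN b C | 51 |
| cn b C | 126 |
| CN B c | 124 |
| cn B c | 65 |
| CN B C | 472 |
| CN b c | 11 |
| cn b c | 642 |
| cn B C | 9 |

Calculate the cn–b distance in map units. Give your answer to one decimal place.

9.1 map units

The two most frequent reciprocal classes, cn b c and CN B C, are the parental types, so the F1 was cn b c / CN B C.
The two rarest classes, CN b c and cn B C, are the double crossovers. Comparing them with the parentals, only the cn allele has switched, so cn is the middle locus and the order is c – cn – b.
Crossovers in the cn–b interval produce the single-crossover classes cn B c and CN b C (65 + 51 = 116) plus the double crossovers (20).
RF(cn–b) = (116 + 20) / 1500 = 136/1500 = 0.0907 → 9.1 map units.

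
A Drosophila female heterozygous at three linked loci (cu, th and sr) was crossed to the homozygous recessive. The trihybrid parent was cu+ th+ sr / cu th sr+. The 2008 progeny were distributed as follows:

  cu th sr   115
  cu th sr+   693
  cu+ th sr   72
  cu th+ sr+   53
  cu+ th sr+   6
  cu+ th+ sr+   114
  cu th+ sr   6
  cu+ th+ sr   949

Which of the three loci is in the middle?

The two rarest classes, cu th+ sr and cu+ th sr+, are the double crossovers. Comparing them with the parentals, only the cu allele has switched, so cu is the middle locus and the order is sr – cu – th.

cu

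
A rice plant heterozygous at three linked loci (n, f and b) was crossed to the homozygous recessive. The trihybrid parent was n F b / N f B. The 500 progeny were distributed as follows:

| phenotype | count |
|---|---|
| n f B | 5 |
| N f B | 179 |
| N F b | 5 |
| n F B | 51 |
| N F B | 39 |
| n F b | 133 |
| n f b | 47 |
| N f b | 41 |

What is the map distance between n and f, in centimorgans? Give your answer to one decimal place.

The two rarest classes, N F b and n f B, are the double crossovers. Comparing them with the parentals, only the n allele has switched, so n is the middle locus and the order is f – n – b.
Crossovers in the f–n interval produce the single-crossover classes n f b and N F B (47 + 39 = 86) plus the double crossovers (10).
RF(f–n) = (86 + 10) / 500 = 96/500 = 0.1920 → 19.2 centimorgans.

19.2 centimorgans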